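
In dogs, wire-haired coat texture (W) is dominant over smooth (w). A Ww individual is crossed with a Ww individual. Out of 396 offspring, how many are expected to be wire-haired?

Punnett square for Ww × Ww:
Offspring genotypes: 1 WW, 2 Ww, 1 ww
wire-haired: 3, smooth: 1
wire-haired: 3 out of 4 → fraction 3/4
Expected count = 3/4 × 396 = 297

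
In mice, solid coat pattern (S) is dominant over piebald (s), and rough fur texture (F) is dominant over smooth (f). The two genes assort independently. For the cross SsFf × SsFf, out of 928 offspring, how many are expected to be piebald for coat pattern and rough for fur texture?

Dihybrid cross SsFf × SsFf — consider each gene separately:
coat pattern: Ss × Ss → 1 SS, 2 Ss, 1 ss → 3 S_ : 1 ss (out of 4)
fur texture: Ff × Ff → 1 FF, 2 Ff, 1 ff → 3 F_ : 1 ff (out of 4)
Looking for: piebald (ss) and rough (F_)
P(piebald) = 1/4, P(rough) = 3/4
P(both) = 1/4 × 3/4 = 3/16
Expected count = 3/16 × 928 = 174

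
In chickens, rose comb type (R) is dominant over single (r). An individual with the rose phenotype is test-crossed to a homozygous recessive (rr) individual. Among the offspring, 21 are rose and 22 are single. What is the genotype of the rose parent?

Test cross: ? × rr
Offspring: 21 rose, 22 single — approximately 1:1.
A 1:1 ratio in a test cross indicates the unknown parent is heterozygous (Rr).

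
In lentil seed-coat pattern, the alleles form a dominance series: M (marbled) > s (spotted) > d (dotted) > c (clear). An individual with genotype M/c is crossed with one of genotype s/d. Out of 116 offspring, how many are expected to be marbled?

Cross: M/c × s/d
Allele dominance: M > s > d > c
Offspring genotypes: 1 M/s, 1 M/d, 1 s/c, 1 d/c
Phenotype counts: 2 marbled, 1 spotted, 1 dotted
marbled: 2 out of 4 → fraction 1/2
Expected count = 1/2 × 116 = 58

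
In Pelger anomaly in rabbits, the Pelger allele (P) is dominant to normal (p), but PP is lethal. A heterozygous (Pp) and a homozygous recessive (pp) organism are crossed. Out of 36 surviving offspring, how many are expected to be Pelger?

Cross: Pp × pp
Punnett square offspring (before lethality): 2 Pp, 2 pp
No PP offspring are produced in this cross.
Pelger: 2 out of 4 → fraction 1/2
Expected count = 1/2 × 36 = 18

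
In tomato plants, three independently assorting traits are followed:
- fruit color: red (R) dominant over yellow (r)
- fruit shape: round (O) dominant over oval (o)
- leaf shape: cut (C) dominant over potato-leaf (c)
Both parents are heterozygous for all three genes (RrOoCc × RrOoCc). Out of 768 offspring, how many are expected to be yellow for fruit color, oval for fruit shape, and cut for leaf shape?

Trihybrid cross: RrOoCc × RrOoCc
Each trait segregates independently with a 3:1 phenotypic ratio, so each gene contributes 3/4 (dominant) or 1/4 (recessive).
Target: yellow (fruit color), oval (fruit shape), cut (leaf shape)
Probability = product of independent per-trait probabilities
= 1/4 × 1/4 × 3/4 = 3/64
Expected count = 3/64 × 768 = 36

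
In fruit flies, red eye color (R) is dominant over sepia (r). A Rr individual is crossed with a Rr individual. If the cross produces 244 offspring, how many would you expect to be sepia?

Punnett square for Rr × Rr:
Offspring genotypes: 1 RR, 2 Rr, 1 rr
red: 3, sepia: 1
sepia: 1 out of 4 → fraction 1/4
Expected count = 1/4 × 244 = 61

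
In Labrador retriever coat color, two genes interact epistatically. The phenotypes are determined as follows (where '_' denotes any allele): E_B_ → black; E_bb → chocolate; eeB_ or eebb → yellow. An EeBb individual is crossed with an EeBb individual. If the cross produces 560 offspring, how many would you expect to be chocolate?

Cross: EeBb × EeBb — consider each gene separately:
E gene: Ee × Ee → 1 EE, 2 Ee, 1 ee → 3 E_ : 1 ee (out of 4)
B gene: Bb × Bb → 1 BB, 2 Bb, 1 bb → 3 B_ : 1 bb (out of 4)
Genotype classes (out of 4 × 4 = 16): E_B_ = 3×3 = 9; E_bb = 3×1 = 3; eeB_ = 1×3 = 3; eebb = 1×1 = 1
Apply the phenotype rules: E_B_ (9) → black; E_bb (3) → chocolate; eeB_ (3) + eebb (1) → yellow
Phenotype counts (out of 16): 9 black, 3 chocolate, 4 yellow
chocolate: 3 out of 16 → fraction 3/16
Expected count = 3/16 × 560 = 105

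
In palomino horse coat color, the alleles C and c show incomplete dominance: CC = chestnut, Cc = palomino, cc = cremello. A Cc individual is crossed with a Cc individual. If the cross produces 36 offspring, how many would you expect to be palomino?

Punnett square for Cc × Cc:
Offspring genotypes: 1 CC, 2 Cc, 1 cc
Phenotype counts: 1 chestnut, 2 palomino, 1 cremello
palomino: 2 out of 4 → fraction 1/2
Expected count = 1/2 × 36 = 18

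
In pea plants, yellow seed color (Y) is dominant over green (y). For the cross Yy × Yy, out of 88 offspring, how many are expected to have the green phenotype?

Punnett square for Yy × Yy:
Offspring genotypes: 1 YY, 2 Yy, 1 yy
Total offspring: 4
Count with target: 1
Probability: 1/4
Expected count = 1/4 × 88 = 22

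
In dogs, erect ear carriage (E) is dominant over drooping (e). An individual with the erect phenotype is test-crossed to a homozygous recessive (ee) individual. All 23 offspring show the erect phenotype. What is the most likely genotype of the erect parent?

Test cross: ? × ee
All offspring are erect.
If the unknown parent were heterozygous (Ee), about half of 23 offspring would be drooping; none are. The unknown parent is most likely homozygous dominant (EE).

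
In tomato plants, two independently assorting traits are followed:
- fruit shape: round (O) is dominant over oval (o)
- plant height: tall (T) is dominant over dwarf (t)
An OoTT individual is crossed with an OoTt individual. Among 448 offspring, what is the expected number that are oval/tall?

Dihybrid cross OoTT × OoTt — consider each gene separately:
fruit shape: Oo × Oo → 1 OO, 2 Oo, 1 oo → 3 O_ : 1 oo (out of 4)
plant height: TT × Tt → 2 TT, 2 Tt → 4 T_ (out of 4)
Combine (counts out of 4 × 4 = 16): round/tall (O_T_) = 3×4 = 12; oval/tall (ooT_) = 1×4 = 4
Phenotype counts (out of 16): 12 round/tall, 4 oval/tall
oval/tall: 4 out of 16 → fraction 1/4
Expected count = 1/4 × 448 = 112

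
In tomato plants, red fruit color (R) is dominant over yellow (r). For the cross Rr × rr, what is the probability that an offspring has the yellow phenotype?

Punnett square for Rr × rr:
Offspring genotypes: 2 Rr, 2 rr
Total offspring: 4
Count with target: 2
Probability: 2/4 = 1/2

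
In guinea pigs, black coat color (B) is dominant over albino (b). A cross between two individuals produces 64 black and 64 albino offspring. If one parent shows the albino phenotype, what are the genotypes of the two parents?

Observed offspring: 64 black, 64 albino
The observed ratio simplifies to 1:1. One parent shows albino, so its genotype must be bb. A 1:1 offspring split requires the other parent to be heterozygous (Bb).
Parent genotypes: bb × Bb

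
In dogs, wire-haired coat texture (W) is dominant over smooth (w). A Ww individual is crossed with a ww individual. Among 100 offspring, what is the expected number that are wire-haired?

Punnett square for Ww × ww:
Offspring genotypes: 2 Ww, 2 ww
wire-haired: 2, smooth: 2
wire-haired: 2 out of 4 → fraction 1/2
Expected count = 1/2 × 100 = 50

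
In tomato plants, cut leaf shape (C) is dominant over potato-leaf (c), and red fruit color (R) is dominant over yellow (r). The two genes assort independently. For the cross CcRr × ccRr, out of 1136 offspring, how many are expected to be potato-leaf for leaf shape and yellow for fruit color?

Dihybrid cross CcRr × ccRr — consider each gene separately:
leaf shape: Cc × cc → 2 Cc, 2 cc → 2 C_ : 2 cc (out of 4)
fruit color: Rr × Rr → 1 RR, 2 Rr, 1 rr → 3 R_ : 1 rr (out of 4)
Looking for: potato-leaf (cc) and yellow (rr)
P(potato-leaf) = 2/4, P(yellow) = 1/4
P(both) = 2/4 × 1/4 = 2/16 = 1/8
Expected count = 1/8 × 1136 = 142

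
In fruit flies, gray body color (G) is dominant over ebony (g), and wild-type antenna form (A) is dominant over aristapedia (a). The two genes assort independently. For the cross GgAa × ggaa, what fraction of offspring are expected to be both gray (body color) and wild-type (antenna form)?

Dihybrid cross GgAa × ggaa — consider each gene separately:
body color: Gg × gg → 2 Gg, 2 gg → 2 G_ : 2 gg (out of 4)
antenna form: Aa × aa → 2 Aa, 2 aa → 2 A_ : 2 aa (out of 4)
Looking for: gray (G_) and wild-type (A_)
P(gray) = 2/4, P(wild-type) = 2/4
P(both) = 2/4 × 2/4 = 4/16 = 1/4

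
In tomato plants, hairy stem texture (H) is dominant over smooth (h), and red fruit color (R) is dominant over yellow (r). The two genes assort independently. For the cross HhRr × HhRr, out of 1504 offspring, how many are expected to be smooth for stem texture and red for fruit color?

Dihybrid cross HhRr × HhRr — consider each gene separately:
stem texture: Hh × Hh → 1 HH, 2 Hh, 1 hh → 3 H_ : 1 hh (out of 4)
fruit color: Rr × Rr → 1 RR, 2 Rr, 1 rr → 3 R_ : 1 rr (out of 4)
Looking for: smooth (hh) and red (R_)
P(smooth) = 1/4, P(red) = 3/4
P(both) = 1/4 × 3/4 = 3/16
Expected count = 3/16 × 1504 = 282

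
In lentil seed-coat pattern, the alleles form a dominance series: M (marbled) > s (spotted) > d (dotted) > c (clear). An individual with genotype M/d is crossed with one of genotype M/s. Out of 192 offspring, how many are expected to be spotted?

Cross: M/d × M/s
Allele dominance: M > s > d > c
Offspring genotypes: 1 M/M, 1 M/s, 1 M/d, 1 s/d
Phenotype counts: 3 marbled, 1 spotted
spotted: 1 out of 4 → fraction 1/4
Expected count = 1/4 × 192 = 48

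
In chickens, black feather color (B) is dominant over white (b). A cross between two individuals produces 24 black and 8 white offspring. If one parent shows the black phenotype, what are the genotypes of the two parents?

Observed offspring: 24 black, 8 white
The observed ratio simplifies to 3:1. White (bb) offspring appear, so each parent must contribute one b allele. The parent stated to show black carries B, so it is Bb. The other parent is then either Bb or bb: Bb × bb would give a 1:1 split, whereas Bb × Bb gives 3:1 — matching the data. So both parents are heterozygous (Bb × Bb).
Parent genotypes: Bb × Bb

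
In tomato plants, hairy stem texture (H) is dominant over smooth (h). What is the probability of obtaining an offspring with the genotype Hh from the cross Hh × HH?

Punnett square for Hh × HH:
Offspring genotypes: 2 HH, 2 Hh
Total offspring: 4
Count with target: 2
Probability: 2/4 = 1/2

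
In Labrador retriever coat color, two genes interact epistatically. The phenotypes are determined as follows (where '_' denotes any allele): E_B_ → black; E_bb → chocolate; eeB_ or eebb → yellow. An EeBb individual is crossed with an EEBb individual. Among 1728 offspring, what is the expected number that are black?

Cross: EeBb × EEBb — consider each gene separately:
E gene: Ee × EE → 2 EE, 2 Ee → 4 E_ (out of 4)
B gene: Bb × Bb → 1 BB, 2 Bb, 1 bb → 3 B_ : 1 bb (out of 4)
Genotype classes (out of 4 × 4 = 16): E_B_ = 4×3 = 12; E_bb = 4×1 = 4
Apply the phenotype rules: E_B_ (12) → black; E_bb (4) → chocolate
Phenotype counts (out of 16): 12 black, 4 chocolate
black: 12 out of 16 → fraction 3/4
Expected count = 3/4 × 1728 = 1296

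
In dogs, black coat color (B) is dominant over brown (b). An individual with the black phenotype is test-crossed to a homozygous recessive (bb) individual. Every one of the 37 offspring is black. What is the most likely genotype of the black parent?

Test cross: ? × bb
All offspring are black.
If the unknown parent were heterozygous (Bb), about half of 37 offspring would be brown; none are. The unknown parent is most likely homozygous dominant (BB).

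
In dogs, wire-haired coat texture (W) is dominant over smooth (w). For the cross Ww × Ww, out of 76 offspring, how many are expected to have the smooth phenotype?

Punnett square for Ww × Ww:
Offspring genotypes: 1 WW, 2 Ww, 1 ww
Total offspring: 4
Count with target: 1
Probability: 1/4
Expected count = 1/4 × 76 = 19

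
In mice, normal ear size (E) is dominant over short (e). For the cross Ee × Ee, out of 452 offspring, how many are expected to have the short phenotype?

Punnett square for Ee × Ee:
Offspring genotypes: 1 EE, 2 Ee, 1 ee
Total offspring: 4
Count with target: 1
Probability: 1/4
Expected count = 1/4 × 452 = 113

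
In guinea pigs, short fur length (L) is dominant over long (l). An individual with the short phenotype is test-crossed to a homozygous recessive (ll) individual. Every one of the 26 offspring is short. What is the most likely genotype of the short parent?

Test cross: ? × ll
All offspring are short.
If the unknown parent were heterozygous (Ll), about half of 26 offspring would be long; none are. The unknown parent is most likely homozygous dominant (LL).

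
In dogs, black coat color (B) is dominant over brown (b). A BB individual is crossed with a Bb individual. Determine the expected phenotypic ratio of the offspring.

Punnett square for BB × Bb:
Offspring genotypes: 2 BB, 2 Bb
black: 4, brown: 0
Ratio: all black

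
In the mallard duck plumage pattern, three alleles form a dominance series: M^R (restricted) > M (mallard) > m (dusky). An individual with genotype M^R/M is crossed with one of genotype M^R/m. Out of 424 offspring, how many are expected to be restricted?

Cross: M^R/M × M^R/m
Allele dominance: M^R > M > m
Offspring genotypes: 1 M^R/M^R, 1 M^R/m, 1 M^R/M, 1 M/m
Phenotype counts: 3 restricted, 1 mallard
restricted: 3 out of 4 → fraction 3/4
Expected count = 3/4 × 424 = 318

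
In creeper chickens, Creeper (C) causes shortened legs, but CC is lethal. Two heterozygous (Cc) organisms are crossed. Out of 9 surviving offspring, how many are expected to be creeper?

Cross: Cc × Cc
Punnett square offspring (before lethality): 1 CC, 2 Cc, 1 cc
The CC genotype is lethal (embryos die); surviving offspring: 2 Cc, 1 cc
creeper: 2 out of 3 → fraction 2/3
Expected count = 2/3 × 9 = 6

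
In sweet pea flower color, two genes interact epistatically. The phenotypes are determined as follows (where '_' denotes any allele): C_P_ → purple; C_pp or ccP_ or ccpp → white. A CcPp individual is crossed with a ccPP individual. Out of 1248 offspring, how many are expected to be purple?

Cross: CcPp × ccPP — consider each gene separately:
C gene: Cc × cc → 2 Cc, 2 cc → 2 C_ : 2 cc (out of 4)
P gene: Pp × PP → 2 PP, 2 Pp → 4 P_ (out of 4)
Genotype classes (out of 4 × 4 = 16): C_P_ = 2×4 = 8; ccP_ = 2×4 = 8
Apply the phenotype rules: C_P_ (8) → purple; ccP_ (8) → white
Phenotype counts (out of 16): 8 purple, 8 white
purple: 8 out of 16 → fraction 1/2
Expected count = 1/2 × 1248 = 624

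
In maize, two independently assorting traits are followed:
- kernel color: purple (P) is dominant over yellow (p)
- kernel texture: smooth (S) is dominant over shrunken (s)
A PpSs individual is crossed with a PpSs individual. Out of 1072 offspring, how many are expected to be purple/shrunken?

Dihybrid cross PpSs × PpSs — consider each gene separately:
kernel color: Pp × Pp → 1 PP, 2 Pp, 1 pp → 3 P_ : 1 pp (out of 4)
kernel texture: Ss × Ss → 1 SS, 2 Ss, 1 ss → 3 S_ : 1 ss (out of 4)
Combine (counts out of 4 × 4 = 16): purple/smooth (P_S_) = 3×3 = 9; purple/shrunken (P_ss) = 3×1 = 3; yellow/smooth (ppS_) = 1×3 = 3; yellow/shrunken (ppss) = 1×1 = 1
Phenotype counts (out of 16): 9 purple/smooth, 3 purple/shrunken, 3 yellow/smooth, 1 yellow/shrunken
purple/shrunken: 3 out of 16 → fraction 3/16
Expected count = 3/16 × 1072 = 201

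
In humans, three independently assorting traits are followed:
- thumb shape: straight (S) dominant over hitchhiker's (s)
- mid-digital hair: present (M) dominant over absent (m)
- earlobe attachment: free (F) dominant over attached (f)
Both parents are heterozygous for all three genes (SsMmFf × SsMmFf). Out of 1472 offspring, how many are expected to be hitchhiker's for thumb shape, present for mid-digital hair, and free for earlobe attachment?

Trihybrid cross: SsMmFf × SsMmFf
Each trait segregates independently with a 3:1 phenotypic ratio, so each gene contributes 3/4 (dominant) or 1/4 (recessive).
Target: hitchhiker's (thumb shape), present (mid-digital hair), free (earlobe attachment)
Probability = product of independent per-trait probabilities
= 1/4 × 3/4 × 3/4 = 9/64
Expected count = 9/64 × 1472 = 207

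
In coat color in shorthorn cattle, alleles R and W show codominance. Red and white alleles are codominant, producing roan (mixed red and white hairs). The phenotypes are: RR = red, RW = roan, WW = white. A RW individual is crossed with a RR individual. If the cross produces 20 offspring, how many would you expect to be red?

Punnett square for RW × RR:
Offspring genotypes: 2 RR, 2 RW
Phenotype counts: 2 red, 2 roan
red: 2 out of 4 → fraction 1/2
Expected count = 1/2 × 20 = 10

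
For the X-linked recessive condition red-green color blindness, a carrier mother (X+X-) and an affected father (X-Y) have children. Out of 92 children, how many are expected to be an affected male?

Cross: X+X- × X-Y
Offspring: 1 X+X-, 1 X+Y, 1 X-X-, 1 X-Y
Probability of an affected male: 1/4
Expected count = 1/4 × 92 = 23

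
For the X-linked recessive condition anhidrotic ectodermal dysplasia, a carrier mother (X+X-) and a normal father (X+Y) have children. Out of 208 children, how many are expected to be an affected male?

Cross: X+X- × X+Y
Offspring: 1 X+X+, 1 X+Y, 1 X+X-, 1 X-Y
Probability of an affected male: 1/4
Expected count = 1/4 × 208 = 52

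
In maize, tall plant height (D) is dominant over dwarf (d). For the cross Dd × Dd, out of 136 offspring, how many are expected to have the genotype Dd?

Punnett square for Dd × Dd:
Offspring genotypes: 1 DD, 2 Dd, 1 dd
Total offspring: 4
Count with target: 2
Probability: 2/4 = 1/2
Expected count = 1/2 × 136 = 68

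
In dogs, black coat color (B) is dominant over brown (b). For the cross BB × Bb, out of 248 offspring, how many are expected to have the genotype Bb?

Punnett square for BB × Bb:
Offspring genotypes: 2 BB, 2 Bb
Total offspring: 4
Count with target: 2
Probability: 2/4 = 1/2
Expected count = 1/2 × 248 = 124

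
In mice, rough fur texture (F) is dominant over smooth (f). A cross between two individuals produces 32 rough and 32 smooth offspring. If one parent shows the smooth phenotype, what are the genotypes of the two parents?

Observed offspring: 32 rough, 32 smooth
The observed ratio simplifies to 1:1. One parent shows smooth, so its genotype must be ff. A 1:1 offspring split requires the other parent to be heterozygous (Ff).
Parent genotypes: ff × Ff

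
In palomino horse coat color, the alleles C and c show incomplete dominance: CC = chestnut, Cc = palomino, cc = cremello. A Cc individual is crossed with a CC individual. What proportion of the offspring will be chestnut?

Punnett square for Cc × CC:
Offspring genotypes: 2 CC, 2 Cc
Phenotype counts: 2 chestnut, 2 palomino
chestnut: 2 out of 4
Probability: 2/4 = 1/2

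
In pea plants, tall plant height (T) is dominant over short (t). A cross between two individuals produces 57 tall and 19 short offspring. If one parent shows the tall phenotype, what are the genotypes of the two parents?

Observed offspring: 57 tall, 19 short
The observed ratio simplifies to 3:1. Short (tt) offspring appear, so each parent must contribute one t allele. The parent stated to show tall carries T, so it is Tt. The other parent is then either Tt or tt: Tt × tt would give a 1:1 split, whereas Tt × Tt gives 3:1 — matching the data. So both parents are heterozygous (Tt × Tt).
Parent genotypes: Tt × Tt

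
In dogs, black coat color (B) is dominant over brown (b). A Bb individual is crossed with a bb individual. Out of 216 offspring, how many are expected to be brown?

Punnett square for Bb × bb:
Offspring genotypes: 2 Bb, 2 bb
black: 2, brown: 2
brown: 2 out of 4 → fraction 1/2
Expected count = 1/2 × 216 = 108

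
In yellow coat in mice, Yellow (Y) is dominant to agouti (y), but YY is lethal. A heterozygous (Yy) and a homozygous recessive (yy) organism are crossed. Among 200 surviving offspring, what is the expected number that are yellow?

Cross: Yy × yy
Punnett square offspring (before lethality): 2 Yy, 2 yy
No YY offspring are produced in this cross.
yellow: 2 out of 4 → fraction 1/2
Expected count = 1/2 × 200 = 100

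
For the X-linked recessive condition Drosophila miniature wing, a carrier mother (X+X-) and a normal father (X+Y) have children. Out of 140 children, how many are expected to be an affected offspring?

Cross: X+X- × X+Y
Offspring: 1 X+X+, 1 X+Y, 1 X+X-, 1 X-Y
Probability of an affected offspring: 1/4
Expected count = 1/4 × 140 = 35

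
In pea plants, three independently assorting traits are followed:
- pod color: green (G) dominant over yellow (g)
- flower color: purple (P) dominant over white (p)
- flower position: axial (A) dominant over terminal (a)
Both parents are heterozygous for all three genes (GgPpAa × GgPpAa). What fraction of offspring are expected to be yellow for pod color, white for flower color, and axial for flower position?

Trihybrid cross: GgPpAa × GgPpAa
Each trait segregates independently with a 3:1 phenotypic ratio, so each gene contributes 3/4 (dominant) or 1/4 (recessive).
Target: yellow (pod color), white (flower color), axial (flower position)
Probability = product of independent per-trait probabilities
= 1/4 × 1/4 × 3/4 = 3/64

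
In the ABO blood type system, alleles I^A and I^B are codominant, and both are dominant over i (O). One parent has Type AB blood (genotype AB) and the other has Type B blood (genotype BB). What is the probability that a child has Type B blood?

Cross: AB × BB
Possible offspring genotypes: 2 AB, 2 BB
Blood type counts: 2 Type AB, 2 Type B
Probability of Type B: 2/4 = 1/2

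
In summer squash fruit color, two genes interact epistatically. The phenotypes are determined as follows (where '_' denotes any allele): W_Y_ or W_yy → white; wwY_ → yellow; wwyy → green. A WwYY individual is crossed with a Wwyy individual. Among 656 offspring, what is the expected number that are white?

Cross: WwYY × Wwyy — consider each gene separately:
W gene: Ww × Ww → 1 WW, 2 Ww, 1 ww → 3 W_ : 1 ww (out of 4)
Y gene: YY × yy → 4 Yy → 4 Y_ (out of 4)
Genotype classes (out of 4 × 4 = 16): W_Y_ = 3×4 = 12; wwY_ = 1×4 = 4
Apply the phenotype rules: W_Y_ (12) → white; wwY_ (4) → yellow
Phenotype counts (out of 16): 12 white, 4 yellow
white: 12 out of 16 → fraction 3/4
Expected count = 3/4 × 656 = 492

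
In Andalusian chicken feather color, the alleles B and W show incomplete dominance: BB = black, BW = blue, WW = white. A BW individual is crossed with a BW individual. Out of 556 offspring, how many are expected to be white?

Punnett square for BW × BW:
Offspring genotypes: 1 BB, 2 BW, 1 WW
Phenotype counts: 1 black, 2 blue, 1 white
white: 1 out of 4 → fraction 1/4
Expected count = 1/4 × 556 = 139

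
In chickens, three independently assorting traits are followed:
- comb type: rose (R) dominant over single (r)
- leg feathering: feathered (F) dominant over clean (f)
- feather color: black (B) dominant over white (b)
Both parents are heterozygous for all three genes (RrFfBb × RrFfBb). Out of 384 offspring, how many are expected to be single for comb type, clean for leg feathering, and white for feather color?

Trihybrid cross: RrFfBb × RrFfBb
Each trait segregates independently with a 3:1 phenotypic ratio, so each gene contributes 3/4 (dominant) or 1/4 (recessive).
Target: single (comb type), clean (leg feathering), white (feather color)
Probability = product of independent per-trait probabilities
= 1/4 × 1/4 × 1/4 = 1/64
Expected count = 1/64 × 384 = 6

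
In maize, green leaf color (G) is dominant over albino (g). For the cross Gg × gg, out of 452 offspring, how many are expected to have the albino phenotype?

Punnett square for Gg × gg:
Offspring genotypes: 2 Gg, 2 gg
Total offspring: 4
Count with target: 2
Probability: 2/4 = 1/2
Expected count = 1/2 × 452 = 226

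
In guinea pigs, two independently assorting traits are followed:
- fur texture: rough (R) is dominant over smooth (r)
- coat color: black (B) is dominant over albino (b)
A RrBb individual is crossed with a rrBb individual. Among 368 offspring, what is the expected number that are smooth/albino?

Dihybrid cross RrBb × rrBb — consider each gene separately:
fur texture: Rr × rr → 2 Rr, 2 rr → 2 R_ : 2 rr (out of 4)
coat color: Bb × Bb → 1 BB, 2 Bb, 1 bb → 3 B_ : 1 bb (out of 4)
Combine (counts out of 4 × 4 = 16): rough/black (R_B_) = 2×3 = 6; rough/albino (R_bb) = 2×1 = 2; smooth/black (rrB_) = 2×3 = 6; smooth/albino (rrbb) = 2×1 = 2
Phenotype counts (out of 16): 6 rough/black, 2 rough/albino, 6 smooth/black, 2 smooth/albino
smooth/albino: 2 out of 16 → fraction 1/8
Expected count = 1/8 × 368 = 46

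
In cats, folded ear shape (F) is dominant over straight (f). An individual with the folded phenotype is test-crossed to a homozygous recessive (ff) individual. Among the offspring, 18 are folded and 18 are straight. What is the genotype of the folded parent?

Test cross: ? × ff
Offspring: 18 folded, 18 straight — approximately 1:1.
A 1:1 ratio in a test cross indicates the unknown parent is heterozygous (Ff).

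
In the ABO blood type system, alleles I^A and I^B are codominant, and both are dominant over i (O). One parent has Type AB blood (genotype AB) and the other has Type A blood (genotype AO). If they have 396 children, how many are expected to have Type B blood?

Cross: AB × AO
Possible offspring genotypes: 1 AA, 1 AO, 1 AB, 1 BO
Blood type counts: 2 Type A, 1 Type AB, 1 Type B
Probability of Type B: 1/4
Expected count = 1/4 × 396 = 99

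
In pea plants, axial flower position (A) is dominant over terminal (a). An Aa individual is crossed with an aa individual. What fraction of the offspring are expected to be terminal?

Punnett square for Aa × aa:
Offspring genotypes: 2 Aa, 2 aa
axial: 2, terminal: 2
terminal: 2 out of 4
Probability: 2/4 = 1/2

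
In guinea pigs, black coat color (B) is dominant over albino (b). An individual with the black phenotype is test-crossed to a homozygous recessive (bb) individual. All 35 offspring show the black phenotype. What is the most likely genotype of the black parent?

Test cross: ? × bb
All offspring are black.
If the unknown parent were heterozygous (Bb), about half of 35 offspring would be albino; none are. The unknown parent is most likely homozygous dominant (BB).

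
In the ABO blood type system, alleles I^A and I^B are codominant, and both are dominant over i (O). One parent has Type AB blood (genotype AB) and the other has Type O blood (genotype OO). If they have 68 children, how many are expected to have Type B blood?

Cross: AB × OO
Possible offspring genotypes: 2 AO, 2 BO
Blood type counts: 2 Type A, 2 Type B
Probability of Type B: 2/4 = 1/2
Expected count = 1/2 × 68 = 34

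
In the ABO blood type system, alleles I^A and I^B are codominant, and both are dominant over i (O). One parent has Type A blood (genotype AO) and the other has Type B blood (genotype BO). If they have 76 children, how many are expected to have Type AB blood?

Cross: AO × BO
Possible offspring genotypes: 1 AB, 1 AO, 1 BO, 1 OO
Blood type counts: 1 Type AB, 1 Type A, 1 Type B, 1 Type O
Probability of Type AB: 1/4
Expected count = 1/4 × 76 = 19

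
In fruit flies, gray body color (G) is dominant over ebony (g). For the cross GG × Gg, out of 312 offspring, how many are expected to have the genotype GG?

Punnett square for GG × Gg:
Offspring genotypes: 2 GG, 2 Gg
Total offspring: 4
Count with target: 2
Probability: 2/4 = 1/2
Expected count = 1/2 × 312 = 156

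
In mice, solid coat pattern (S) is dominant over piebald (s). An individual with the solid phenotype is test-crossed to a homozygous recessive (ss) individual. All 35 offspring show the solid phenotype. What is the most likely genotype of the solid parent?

Test cross: ? × ss
All offspring are solid.
If the unknown parent were heterozygous (Ss), about half of 35 offspring would be piebald; none are. The unknown parent is most likely homozygous dominant (SS).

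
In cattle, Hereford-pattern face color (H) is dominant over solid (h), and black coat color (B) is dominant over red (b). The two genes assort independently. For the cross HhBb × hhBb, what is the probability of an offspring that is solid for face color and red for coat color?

Dihybrid cross HhBb × hhBb — consider each gene separately:
face color: Hh × hh → 2 Hh, 2 hh → 2 H_ : 2 hh (out of 4)
coat color: Bb × Bb → 1 BB, 2 Bb, 1 bb → 3 B_ : 1 bb (out of 4)
Looking for: solid (hh) and red (bb)
P(solid) = 2/4, P(red) = 1/4
P(both) = 2/4 × 1/4 = 2/16 = 1/8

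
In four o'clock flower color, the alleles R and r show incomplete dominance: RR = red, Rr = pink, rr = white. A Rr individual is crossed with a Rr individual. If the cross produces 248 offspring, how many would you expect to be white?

Punnett square for Rr × Rr:
Offspring genotypes: 1 RR, 2 Rr, 1 rr
Phenotype counts: 1 red, 2 pink, 1 white
white: 1 out of 4 → fraction 1/4
Expected count = 1/4 × 248 = 62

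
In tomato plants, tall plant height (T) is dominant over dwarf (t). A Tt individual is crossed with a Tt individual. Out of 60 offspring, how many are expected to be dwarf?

Punnett square for Tt × Tt:
Offspring genotypes: 1 TT, 2 Tt, 1 tt
tall: 3, dwarf: 1
dwarf: 1 out of 4 → fraction 1/4
Expected count = 1/4 × 60 = 15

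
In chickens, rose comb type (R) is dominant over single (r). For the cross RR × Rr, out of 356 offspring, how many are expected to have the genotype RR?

Punnett square for RR × Rr:
Offspring genotypes: 2 RR, 2 Rr
Total offspring: 4
Count with target: 2
Probability: 2/4 = 1/2
Expected count = 1/2 × 356 = 178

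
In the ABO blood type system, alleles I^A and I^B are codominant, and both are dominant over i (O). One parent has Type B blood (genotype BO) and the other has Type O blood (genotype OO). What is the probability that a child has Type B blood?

Cross: BO × OO
Possible offspring genotypes: 2 BO, 2 OO
Blood type counts: 2 Type B, 2 Type O
Probability of Type B: 2/4 = 1/2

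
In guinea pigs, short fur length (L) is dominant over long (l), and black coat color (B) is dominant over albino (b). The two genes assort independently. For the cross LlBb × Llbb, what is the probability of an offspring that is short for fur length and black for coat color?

Dihybrid cross LlBb × Llbb — consider each gene separately:
fur length: Ll × Ll → 1 LL, 2 Ll, 1 ll → 3 L_ : 1 ll (out of 4)
coat color: Bb × bb → 2 Bb, 2 bb → 2 B_ : 2 bb (out of 4)
Looking for: short (L_) and black (B_)
P(short) = 3/4, P(black) = 2/4
P(both) = 3/4 × 2/4 = 6/16 = 3/8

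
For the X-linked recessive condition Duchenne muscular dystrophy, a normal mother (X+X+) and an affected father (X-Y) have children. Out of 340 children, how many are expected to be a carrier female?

Cross: X+X+ × X-Y
Offspring: 2 X+X-, 2 X+Y
Probability of a carrier female: 2/4 = 1/2
Expected count = 1/2 × 340 = 170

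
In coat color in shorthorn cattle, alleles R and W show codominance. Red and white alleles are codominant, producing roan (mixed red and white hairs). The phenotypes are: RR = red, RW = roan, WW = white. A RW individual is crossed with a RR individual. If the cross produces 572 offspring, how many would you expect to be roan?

Punnett square for RW × RR:
Offspring genotypes: 2 RR, 2 RW
Phenotype counts: 2 red, 2 roan
roan: 2 out of 4 → fraction 1/2
Expected count = 1/2 × 572 = 286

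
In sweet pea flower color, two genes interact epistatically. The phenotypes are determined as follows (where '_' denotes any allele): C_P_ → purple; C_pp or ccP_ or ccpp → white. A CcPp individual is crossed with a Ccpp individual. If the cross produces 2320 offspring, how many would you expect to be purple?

Cross: CcPp × Ccpp — consider each gene separately:
C gene: Cc × Cc → 1 CC, 2 Cc, 1 cc → 3 C_ : 1 cc (out of 4)
P gene: Pp × pp → 2 Pp, 2 pp → 2 P_ : 2 pp (out of 4)
Genotype classes (out of 4 × 4 = 16): C_P_ = 3×2 = 6; C_pp = 3×2 = 6; ccP_ = 1×2 = 2; ccpp = 1×2 = 2
Apply the phenotype rules: C_P_ (6) → purple; C_pp (6) + ccP_ (2) + ccpp (2) → white
Phenotype counts (out of 16): 6 purple, 10 white
purple: 6 out of 16 → fraction 3/8
Expected count = 3/8 × 2320 = 870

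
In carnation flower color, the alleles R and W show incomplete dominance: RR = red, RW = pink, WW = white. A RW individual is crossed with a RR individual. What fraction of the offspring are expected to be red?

Punnett square for RW × RR:
Offspring genotypes: 2 RR, 2 RW
Phenotype counts: 2 red, 2 pink
red: 2 out of 4
Probability: 2/4 = 1/2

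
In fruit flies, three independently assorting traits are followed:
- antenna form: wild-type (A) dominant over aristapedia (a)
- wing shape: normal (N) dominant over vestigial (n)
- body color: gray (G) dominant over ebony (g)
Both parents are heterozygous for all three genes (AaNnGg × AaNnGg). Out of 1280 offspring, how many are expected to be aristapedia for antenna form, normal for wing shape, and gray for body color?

Trihybrid cross: AaNnGg × AaNnGg
Each trait segregates independently with a 3:1 phenotypic ratio, so each gene contributes 3/4 (dominant) or 1/4 (recessive).
Target: aristapedia (antenna form), normal (wing shape), gray (body color)
Probability = product of independent per-trait probabilities
= 1/4 × 3/4 × 3/4 = 9/64
Expected count = 9/64 × 1280 = 180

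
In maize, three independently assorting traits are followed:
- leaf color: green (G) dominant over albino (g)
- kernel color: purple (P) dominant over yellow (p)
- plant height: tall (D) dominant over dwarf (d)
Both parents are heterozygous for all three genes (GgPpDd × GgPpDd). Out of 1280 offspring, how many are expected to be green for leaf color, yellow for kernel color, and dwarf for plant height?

Trihybrid cross: GgPpDd × GgPpDd
Each trait segregates independently with a 3:1 phenotypic ratio, so each gene contributes 3/4 (dominant) or 1/4 (recessive).
Target: green (leaf color), yellow (kernel color), dwarf (plant height)
Probability = product of independent per-trait probabilities
= 3/4 × 1/4 × 1/4 = 3/64
Expected count = 3/64 × 1280 = 60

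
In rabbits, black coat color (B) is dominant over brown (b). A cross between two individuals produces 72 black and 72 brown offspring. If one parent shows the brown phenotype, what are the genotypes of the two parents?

Observed offspring: 72 black, 72 brown
The observed ratio simplifies to 1:1. One parent shows brown, so its genotype must be bb. A 1:1 offspring split requires the other parent to be heterozygous (Bb).
Parent genotypes: bb × Bb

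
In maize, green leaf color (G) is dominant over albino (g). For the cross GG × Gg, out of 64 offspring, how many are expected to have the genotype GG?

Punnett square for GG × Gg:
Offspring genotypes: 2 GG, 2 Gg
Total offspring: 4
Count with target: 2
Probability: 2/4 = 1/2
Expected count = 1/2 × 64 = 32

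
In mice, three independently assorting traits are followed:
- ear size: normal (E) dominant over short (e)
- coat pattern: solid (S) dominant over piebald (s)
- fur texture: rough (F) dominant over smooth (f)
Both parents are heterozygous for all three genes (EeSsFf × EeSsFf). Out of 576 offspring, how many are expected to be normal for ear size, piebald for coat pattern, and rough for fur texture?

Trihybrid cross: EeSsFf × EeSsFf
Each trait segregates independently with a 3:1 phenotypic ratio, so each gene contributes 3/4 (dominant) or 1/4 (recessive).
Target: normal (ear size), piebald (coat pattern), rough (fur texture)
Probability = product of independent per-trait probabilities
= 3/4 × 1/4 × 3/4 = 9/64
Expected count = 9/64 × 576 = 81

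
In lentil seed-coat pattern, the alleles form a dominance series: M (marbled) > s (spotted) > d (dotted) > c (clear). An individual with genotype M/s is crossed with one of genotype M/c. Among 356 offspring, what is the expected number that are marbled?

Cross: M/s × M/c
Allele dominance: M > s > d > c
Offspring genotypes: 1 M/M, 1 M/c, 1 M/s, 1 s/c
Phenotype counts: 3 marbled, 1 spotted
marbled: 3 out of 4 → fraction 3/4
Expected count = 3/4 × 356 = 267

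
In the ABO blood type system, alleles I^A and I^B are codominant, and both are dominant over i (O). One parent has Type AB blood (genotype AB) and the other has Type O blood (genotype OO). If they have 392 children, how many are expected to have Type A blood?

Cross: AB × OO
Possible offspring genotypes: 2 AO, 2 BO
Blood type counts: 2 Type A, 2 Type B
Probability of Type A: 2/4 = 1/2
Expected count = 1/2 × 392 = 196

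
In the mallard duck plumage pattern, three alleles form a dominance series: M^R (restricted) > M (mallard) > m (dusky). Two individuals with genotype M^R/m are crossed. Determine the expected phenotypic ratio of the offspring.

Cross: M^R/m × M^R/m
Allele dominance: M^R > M > m
Offspring genotypes: 1 M^R/M^R, 2 M^R/m, 1 m/m
Phenotype counts: 3 restricted, 1 dusky
Ratio: 3 restricted : 1 dusky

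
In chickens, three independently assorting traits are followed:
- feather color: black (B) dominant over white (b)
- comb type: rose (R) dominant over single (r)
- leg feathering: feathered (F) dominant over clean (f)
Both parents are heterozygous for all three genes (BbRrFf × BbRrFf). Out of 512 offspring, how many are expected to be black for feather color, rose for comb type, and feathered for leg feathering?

Trihybrid cross: BbRrFf × BbRrFf
Each trait segregates independently with a 3:1 phenotypic ratio, so each gene contributes 3/4 (dominant) or 1/4 (recessive).
Target: black (feather color), rose (comb type), feathered (leg feathering)
Probability = product of independent per-trait probabilities
= 3/4 × 3/4 × 3/4 = 27/64
Expected count = 27/64 × 512 = 216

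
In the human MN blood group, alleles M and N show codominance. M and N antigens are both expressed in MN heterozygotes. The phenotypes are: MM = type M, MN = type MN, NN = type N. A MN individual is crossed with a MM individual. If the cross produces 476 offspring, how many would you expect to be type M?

Punnett square for MN × MM:
Offspring genotypes: 2 MM, 2 MN
Phenotype counts: 2 type M, 2 type MN
type M: 2 out of 4 → fraction 1/2
Expected count = 1/2 × 476 = 238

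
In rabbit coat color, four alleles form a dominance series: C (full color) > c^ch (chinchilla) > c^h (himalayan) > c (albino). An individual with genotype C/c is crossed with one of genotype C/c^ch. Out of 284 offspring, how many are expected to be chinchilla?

Cross: C/c × C/c^ch
Allele dominance: C > c^ch > c^h > c
Offspring genotypes: 1 C/C, 1 C/c^ch, 1 C/c, 1 c^ch/c
Phenotype counts: 3 full color, 1 chinchilla
chinchilla: 1 out of 4 → fraction 1/4
Expected count = 1/4 × 284 = 71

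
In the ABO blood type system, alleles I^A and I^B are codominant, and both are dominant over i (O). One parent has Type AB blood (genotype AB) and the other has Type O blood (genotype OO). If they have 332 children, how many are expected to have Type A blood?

Cross: AB × OO
Possible offspring genotypes: 2 AO, 2 BO
Blood type counts: 2 Type A, 2 Type B
Probability of Type A: 2/4 = 1/2
Expected count = 1/2 × 332 = 166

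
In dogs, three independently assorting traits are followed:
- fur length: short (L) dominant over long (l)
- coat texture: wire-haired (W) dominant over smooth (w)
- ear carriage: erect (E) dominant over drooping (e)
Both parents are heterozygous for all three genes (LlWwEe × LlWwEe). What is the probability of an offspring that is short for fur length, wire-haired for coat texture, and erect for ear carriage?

Trihybrid cross: LlWwEe × LlWwEe
Each trait segregates independently with a 3:1 phenotypic ratio, so each gene contributes 3/4 (dominant) or 1/4 (recessive).
Target: short (fur length), wire-haired (coat texture), erect (ear carriage)
Probability = product of independent per-trait probabilities
= 3/4 × 3/4 × 3/4 = 27/64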